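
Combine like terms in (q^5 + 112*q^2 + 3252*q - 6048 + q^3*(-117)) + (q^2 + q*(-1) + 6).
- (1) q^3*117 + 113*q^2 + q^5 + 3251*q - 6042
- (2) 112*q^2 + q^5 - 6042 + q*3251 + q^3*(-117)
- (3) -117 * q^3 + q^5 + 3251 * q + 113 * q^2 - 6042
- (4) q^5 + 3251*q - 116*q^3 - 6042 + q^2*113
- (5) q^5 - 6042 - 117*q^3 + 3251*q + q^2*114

Adding the polynomials and combining like terms:
(q^5 + 112*q^2 + 3252*q - 6048 + q^3*(-117)) + (q^2 + q*(-1) + 6)
= -117 * q^3 + q^5 + 3251 * q + 113 * q^2 - 6042
3) -117 * q^3 + q^5 + 3251 * q + 113 * q^2 - 6042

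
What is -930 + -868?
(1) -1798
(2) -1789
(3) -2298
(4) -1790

-930 + -868 = -1798
1) -1798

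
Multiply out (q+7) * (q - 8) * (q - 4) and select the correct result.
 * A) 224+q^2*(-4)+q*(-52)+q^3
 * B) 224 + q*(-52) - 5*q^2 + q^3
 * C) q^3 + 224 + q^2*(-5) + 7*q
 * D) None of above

Expanding (q+7) * (q - 8) * (q - 4):
= 224 + q*(-52) - 5*q^2 + q^3
B) 224 + q*(-52) - 5*q^2 + q^3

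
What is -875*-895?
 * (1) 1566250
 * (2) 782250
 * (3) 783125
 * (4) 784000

-875 * -895 = 783125
3) 783125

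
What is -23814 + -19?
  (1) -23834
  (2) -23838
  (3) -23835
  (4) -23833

-23814 + -19 = -23833
4) -23833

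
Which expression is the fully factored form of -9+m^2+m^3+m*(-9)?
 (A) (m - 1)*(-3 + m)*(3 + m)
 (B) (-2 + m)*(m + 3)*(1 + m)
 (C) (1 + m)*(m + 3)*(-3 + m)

We need to factor -9+m^2+m^3+m*(-9).
The factored form is (1 + m)*(m + 3)*(-3 + m).
C) (1 + m)*(m + 3)*(-3 + m)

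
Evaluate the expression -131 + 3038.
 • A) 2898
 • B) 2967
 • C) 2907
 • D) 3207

-131 + 3038 = 2907
C) 2907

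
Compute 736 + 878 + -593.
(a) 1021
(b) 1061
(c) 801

First: 736 + 878 = 1614
Then: 1614 + -593 = 1021
a) 1021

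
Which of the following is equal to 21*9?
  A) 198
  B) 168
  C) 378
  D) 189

21 * 9 = 189
D) 189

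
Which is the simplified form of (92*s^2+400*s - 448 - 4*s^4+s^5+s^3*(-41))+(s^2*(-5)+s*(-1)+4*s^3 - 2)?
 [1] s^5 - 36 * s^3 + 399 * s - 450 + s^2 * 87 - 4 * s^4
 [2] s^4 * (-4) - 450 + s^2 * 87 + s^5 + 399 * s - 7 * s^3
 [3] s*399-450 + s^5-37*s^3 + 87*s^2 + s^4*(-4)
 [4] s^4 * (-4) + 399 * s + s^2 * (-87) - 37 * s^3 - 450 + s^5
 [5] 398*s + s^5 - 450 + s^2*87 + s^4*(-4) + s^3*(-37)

Adding the polynomials and combining like terms:
(92*s^2 + 400*s - 448 - 4*s^4 + s^5 + s^3*(-41)) + (s^2*(-5) + s*(-1) + 4*s^3 - 2)
= s*399-450 + s^5-37*s^3 + 87*s^2 + s^4*(-4)
3) s*399-450 + s^5-37*s^3 + 87*s^2 + s^4*(-4)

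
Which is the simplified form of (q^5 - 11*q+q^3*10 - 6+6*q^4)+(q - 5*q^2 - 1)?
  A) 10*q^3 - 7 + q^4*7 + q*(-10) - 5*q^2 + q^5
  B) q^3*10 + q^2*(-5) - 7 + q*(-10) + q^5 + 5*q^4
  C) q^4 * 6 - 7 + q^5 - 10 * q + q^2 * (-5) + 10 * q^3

Adding the polynomials and combining like terms:
(q^5 - 11*q + q^3*10 - 6 + 6*q^4) + (q - 5*q^2 - 1)
= q^4 * 6 - 7 + q^5 - 10 * q + q^2 * (-5) + 10 * q^3
C) q^4 * 6 - 7 + q^5 - 10 * q + q^2 * (-5) + 10 * q^3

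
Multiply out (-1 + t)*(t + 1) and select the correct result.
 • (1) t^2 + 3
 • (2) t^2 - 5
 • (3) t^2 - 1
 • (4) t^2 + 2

Expanding (-1 + t)*(t + 1):
= t^2 - 1
3) t^2 - 1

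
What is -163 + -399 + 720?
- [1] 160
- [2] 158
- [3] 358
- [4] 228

First: -163 + -399 = -562
Then: -562 + 720 = 158
2) 158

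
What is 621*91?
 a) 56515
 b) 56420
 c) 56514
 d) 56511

621 * 91 = 56511
d) 56511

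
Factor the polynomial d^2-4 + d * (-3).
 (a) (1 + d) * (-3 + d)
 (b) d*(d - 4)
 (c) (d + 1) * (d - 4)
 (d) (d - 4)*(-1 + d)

We need to factor d^2-4 + d * (-3).
The factored form is (d + 1) * (d - 4).
c) (d + 1) * (d - 4)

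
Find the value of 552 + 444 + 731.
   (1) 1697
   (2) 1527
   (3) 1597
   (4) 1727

First: 552 + 444 = 996
Then: 996 + 731 = 1727
4) 1727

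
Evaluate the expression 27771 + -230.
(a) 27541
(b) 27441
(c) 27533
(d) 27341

27771 + -230 = 27541
a) 27541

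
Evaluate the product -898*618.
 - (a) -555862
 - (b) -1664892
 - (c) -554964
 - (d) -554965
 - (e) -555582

-898 * 618 = -554964
c) -554964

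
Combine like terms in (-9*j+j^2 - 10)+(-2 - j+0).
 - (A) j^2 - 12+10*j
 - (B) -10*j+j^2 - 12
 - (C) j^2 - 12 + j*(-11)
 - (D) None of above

Adding the polynomials and combining like terms:
(-9*j + j^2 - 10) + (-2 - j + 0)
= -10*j+j^2 - 12
B) -10*j+j^2 - 12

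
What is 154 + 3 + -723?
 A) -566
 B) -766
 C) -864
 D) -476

First: 154 + 3 = 157
Then: 157 + -723 = -566
A) -566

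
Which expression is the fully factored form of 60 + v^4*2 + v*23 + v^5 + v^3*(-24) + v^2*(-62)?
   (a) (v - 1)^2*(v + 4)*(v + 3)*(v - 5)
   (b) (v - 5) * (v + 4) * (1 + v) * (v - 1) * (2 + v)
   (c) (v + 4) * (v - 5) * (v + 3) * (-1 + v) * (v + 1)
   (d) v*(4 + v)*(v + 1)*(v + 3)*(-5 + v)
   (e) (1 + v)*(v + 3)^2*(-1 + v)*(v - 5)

We need to factor 60 + v^4*2 + v*23 + v^5 + v^3*(-24) + v^2*(-62).
The factored form is (v + 4) * (v - 5) * (v + 3) * (-1 + v) * (v + 1).
c) (v + 4) * (v - 5) * (v + 3) * (-1 + v) * (v + 1)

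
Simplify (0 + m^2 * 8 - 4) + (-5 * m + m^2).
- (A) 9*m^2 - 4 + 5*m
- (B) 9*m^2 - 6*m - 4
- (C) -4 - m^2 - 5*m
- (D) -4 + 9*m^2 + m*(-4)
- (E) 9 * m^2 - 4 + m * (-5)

Adding the polynomials and combining like terms:
(0 + m^2*8 - 4) + (-5*m + m^2)
= 9 * m^2 - 4 + m * (-5)
E) 9 * m^2 - 4 + m * (-5)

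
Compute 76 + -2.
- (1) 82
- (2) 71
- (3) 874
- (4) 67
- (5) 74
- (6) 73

76 + -2 = 74
5) 74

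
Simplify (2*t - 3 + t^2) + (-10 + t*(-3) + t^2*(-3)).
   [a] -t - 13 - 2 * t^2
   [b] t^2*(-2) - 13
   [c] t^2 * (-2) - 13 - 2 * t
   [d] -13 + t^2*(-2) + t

Adding the polynomials and combining like terms:
(2*t - 3 + t^2) + (-10 + t*(-3) + t^2*(-3))
= -t - 13 - 2 * t^2
a) -t - 13 - 2 * t^2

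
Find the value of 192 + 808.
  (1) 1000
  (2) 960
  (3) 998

192 + 808 = 1000
1) 1000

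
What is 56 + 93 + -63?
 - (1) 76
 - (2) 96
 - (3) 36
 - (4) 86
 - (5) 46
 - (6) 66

First: 56 + 93 = 149
Then: 149 + -63 = 86
4) 86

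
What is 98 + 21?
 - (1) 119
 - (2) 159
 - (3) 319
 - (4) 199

98 + 21 = 119
1) 119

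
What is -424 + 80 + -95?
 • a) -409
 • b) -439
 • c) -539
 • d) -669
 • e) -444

First: -424 + 80 = -344
Then: -344 + -95 = -439
b) -439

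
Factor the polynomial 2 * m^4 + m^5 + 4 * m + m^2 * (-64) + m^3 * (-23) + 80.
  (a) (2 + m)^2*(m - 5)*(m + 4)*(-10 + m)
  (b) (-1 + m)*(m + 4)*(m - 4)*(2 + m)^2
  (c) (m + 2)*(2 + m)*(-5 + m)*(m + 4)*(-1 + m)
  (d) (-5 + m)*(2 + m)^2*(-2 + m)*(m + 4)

We need to factor 2 * m^4 + m^5 + 4 * m + m^2 * (-64) + m^3 * (-23) + 80.
The factored form is (m + 2)*(2 + m)*(-5 + m)*(m + 4)*(-1 + m).
c) (m + 2)*(2 + m)*(-5 + m)*(m + 4)*(-1 + m)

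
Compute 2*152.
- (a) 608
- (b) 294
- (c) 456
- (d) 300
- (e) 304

2 * 152 = 304
e) 304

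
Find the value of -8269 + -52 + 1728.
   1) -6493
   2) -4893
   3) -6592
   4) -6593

First: -8269 + -52 = -8321
Then: -8321 + 1728 = -6593
4) -6593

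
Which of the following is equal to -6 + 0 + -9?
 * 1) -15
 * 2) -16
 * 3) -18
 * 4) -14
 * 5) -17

First: -6 + 0 = -6
Then: -6 + -9 = -15
1) -15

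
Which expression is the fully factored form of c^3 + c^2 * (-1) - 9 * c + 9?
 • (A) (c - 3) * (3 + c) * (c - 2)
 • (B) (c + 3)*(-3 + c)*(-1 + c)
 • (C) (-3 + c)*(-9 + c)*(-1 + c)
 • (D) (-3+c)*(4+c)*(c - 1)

We need to factor c^3 + c^2 * (-1) - 9 * c + 9.
The factored form is (c + 3)*(-3 + c)*(-1 + c).
B) (c + 3)*(-3 + c)*(-1 + c)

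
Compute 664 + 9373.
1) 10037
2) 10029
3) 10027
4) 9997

664 + 9373 = 10037
1) 10037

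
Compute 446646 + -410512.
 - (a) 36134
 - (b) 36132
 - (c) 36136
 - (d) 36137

446646 + -410512 = 36134
a) 36134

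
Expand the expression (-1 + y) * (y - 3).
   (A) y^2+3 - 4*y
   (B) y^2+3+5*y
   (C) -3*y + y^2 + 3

Expanding (-1 + y) * (y - 3):
= y^2+3 - 4*y
A) y^2+3 - 4*y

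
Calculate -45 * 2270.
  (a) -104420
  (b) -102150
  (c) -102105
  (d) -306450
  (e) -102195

-45 * 2270 = -102150
b) -102150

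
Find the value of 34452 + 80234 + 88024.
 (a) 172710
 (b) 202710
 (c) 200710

First: 34452 + 80234 = 114686
Then: 114686 + 88024 = 202710
b) 202710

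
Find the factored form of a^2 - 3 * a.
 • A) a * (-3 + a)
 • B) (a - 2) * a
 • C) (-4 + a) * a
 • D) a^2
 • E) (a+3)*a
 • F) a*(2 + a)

We need to factor a^2 - 3 * a.
The factored form is a * (-3 + a).
A) a * (-3 + a)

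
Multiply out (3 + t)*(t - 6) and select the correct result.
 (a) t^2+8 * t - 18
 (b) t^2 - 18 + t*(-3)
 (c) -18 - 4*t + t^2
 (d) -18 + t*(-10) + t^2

Expanding (3 + t)*(t - 6):
= t^2 - 18 + t*(-3)
b) t^2 - 18 + t*(-3)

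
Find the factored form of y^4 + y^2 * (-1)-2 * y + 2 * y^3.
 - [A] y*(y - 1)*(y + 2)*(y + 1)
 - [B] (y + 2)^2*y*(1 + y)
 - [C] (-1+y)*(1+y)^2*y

We need to factor y^4 + y^2 * (-1)-2 * y + 2 * y^3.
The factored form is y*(y - 1)*(y + 2)*(y + 1).
A) y*(y - 1)*(y + 2)*(y + 1)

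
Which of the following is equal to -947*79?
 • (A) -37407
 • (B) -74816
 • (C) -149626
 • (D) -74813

-947 * 79 = -74813
D) -74813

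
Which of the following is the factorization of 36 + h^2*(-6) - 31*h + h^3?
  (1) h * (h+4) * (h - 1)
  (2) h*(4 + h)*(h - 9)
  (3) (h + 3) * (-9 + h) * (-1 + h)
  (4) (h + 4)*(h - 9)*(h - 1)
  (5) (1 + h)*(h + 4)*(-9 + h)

We need to factor 36 + h^2*(-6) - 31*h + h^3.
The factored form is (h + 4)*(h - 9)*(h - 1).
4) (h + 4)*(h - 9)*(h - 1)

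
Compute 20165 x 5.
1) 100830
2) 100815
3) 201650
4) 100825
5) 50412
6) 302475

20165 * 5 = 100825
4) 100825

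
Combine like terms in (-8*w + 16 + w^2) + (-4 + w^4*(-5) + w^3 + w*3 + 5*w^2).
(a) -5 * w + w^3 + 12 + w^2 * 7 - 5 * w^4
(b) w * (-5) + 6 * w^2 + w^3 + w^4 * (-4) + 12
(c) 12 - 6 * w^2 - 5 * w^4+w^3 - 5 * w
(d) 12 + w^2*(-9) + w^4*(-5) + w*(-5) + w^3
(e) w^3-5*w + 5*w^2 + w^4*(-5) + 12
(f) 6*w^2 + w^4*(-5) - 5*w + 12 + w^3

Adding the polynomials and combining like terms:
(-8*w + 16 + w^2) + (-4 + w^4*(-5) + w^3 + w*3 + 5*w^2)
= 6*w^2 + w^4*(-5) - 5*w + 12 + w^3
f) 6*w^2 + w^4*(-5) - 5*w + 12 + w^3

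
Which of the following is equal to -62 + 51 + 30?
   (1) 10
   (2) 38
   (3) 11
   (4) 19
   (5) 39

First: -62 + 51 = -11
Then: -11 + 30 = 19
4) 19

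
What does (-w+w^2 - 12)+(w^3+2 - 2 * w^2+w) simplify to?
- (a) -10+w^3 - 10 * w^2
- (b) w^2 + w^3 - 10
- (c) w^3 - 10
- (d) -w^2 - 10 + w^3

Adding the polynomials and combining like terms:
(-w + w^2 - 12) + (w^3 + 2 - 2*w^2 + w)
= -w^2 - 10 + w^3
d) -w^2 - 10 + w^3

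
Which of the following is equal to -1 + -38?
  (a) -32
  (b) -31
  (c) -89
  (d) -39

-1 + -38 = -39
d) -39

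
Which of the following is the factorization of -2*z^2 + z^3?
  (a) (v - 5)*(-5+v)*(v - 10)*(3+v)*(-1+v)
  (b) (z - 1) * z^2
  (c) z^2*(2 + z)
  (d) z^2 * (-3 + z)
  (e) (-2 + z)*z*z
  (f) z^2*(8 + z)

We need to factor -2*z^2 + z^3.
The factored form is (-2 + z)*z*z.
e) (-2 + z)*z*z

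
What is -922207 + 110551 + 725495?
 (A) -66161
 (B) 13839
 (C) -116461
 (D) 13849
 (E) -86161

First: -922207 + 110551 = -811656
Then: -811656 + 725495 = -86161
E) -86161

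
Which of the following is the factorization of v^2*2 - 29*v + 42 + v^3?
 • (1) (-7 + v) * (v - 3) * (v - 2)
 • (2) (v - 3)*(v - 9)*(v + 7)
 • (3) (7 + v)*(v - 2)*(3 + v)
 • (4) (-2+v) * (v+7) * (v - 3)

We need to factor v^2*2 - 29*v + 42 + v^3.
The factored form is (-2+v) * (v+7) * (v - 3).
4) (-2+v) * (v+7) * (v - 3)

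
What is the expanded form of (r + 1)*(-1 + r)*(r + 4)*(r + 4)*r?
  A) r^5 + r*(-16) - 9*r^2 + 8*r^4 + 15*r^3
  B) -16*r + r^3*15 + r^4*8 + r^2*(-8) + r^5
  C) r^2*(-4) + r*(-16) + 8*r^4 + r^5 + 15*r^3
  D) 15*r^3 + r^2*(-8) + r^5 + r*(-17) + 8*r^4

Expanding (r + 1)*(-1 + r)*(r + 4)*(r + 4)*r:
= -16*r + r^3*15 + r^4*8 + r^2*(-8) + r^5
B) -16*r + r^3*15 + r^4*8 + r^2*(-8) + r^5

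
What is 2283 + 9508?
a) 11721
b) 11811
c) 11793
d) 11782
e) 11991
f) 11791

2283 + 9508 = 11791
f) 11791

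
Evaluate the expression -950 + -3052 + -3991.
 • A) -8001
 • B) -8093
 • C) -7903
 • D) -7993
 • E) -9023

First: -950 + -3052 = -4002
Then: -4002 + -3991 = -7993
D) -7993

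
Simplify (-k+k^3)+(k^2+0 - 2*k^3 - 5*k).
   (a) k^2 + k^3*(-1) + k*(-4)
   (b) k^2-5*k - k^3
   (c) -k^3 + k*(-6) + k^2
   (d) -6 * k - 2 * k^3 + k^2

Adding the polynomials and combining like terms:
(-k + k^3) + (k^2 + 0 - 2*k^3 - 5*k)
= -k^3 + k*(-6) + k^2
c) -k^3 + k*(-6) + k^2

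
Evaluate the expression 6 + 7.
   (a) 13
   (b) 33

6 + 7 = 13
a) 13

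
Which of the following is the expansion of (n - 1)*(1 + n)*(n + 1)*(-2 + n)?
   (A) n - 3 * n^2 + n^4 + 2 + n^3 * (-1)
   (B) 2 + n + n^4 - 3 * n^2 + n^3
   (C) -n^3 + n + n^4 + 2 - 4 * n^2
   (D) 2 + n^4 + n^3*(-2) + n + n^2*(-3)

Expanding (n - 1)*(1 + n)*(n + 1)*(-2 + n):
= n - 3 * n^2 + n^4 + 2 + n^3 * (-1)
A) n - 3 * n^2 + n^4 + 2 + n^3 * (-1)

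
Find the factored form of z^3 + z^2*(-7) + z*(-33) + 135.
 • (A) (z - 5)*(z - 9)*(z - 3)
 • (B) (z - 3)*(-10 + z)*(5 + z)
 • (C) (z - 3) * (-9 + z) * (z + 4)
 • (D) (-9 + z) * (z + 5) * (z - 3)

We need to factor z^3 + z^2*(-7) + z*(-33) + 135.
The factored form is (-9 + z) * (z + 5) * (z - 3).
D) (-9 + z) * (z + 5) * (z - 3)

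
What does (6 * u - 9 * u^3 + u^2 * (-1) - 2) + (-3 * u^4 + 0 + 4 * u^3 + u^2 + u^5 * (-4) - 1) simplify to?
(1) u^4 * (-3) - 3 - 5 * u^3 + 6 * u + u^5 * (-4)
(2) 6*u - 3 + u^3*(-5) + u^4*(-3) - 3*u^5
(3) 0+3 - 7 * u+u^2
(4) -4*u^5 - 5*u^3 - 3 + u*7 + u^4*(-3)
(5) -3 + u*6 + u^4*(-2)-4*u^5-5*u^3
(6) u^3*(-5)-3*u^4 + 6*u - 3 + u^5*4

Adding the polynomials and combining like terms:
(6*u - 9*u^3 + u^2*(-1) - 2) + (-3*u^4 + 0 + 4*u^3 + u^2 + u^5*(-4) - 1)
= u^4 * (-3) - 3 - 5 * u^3 + 6 * u + u^5 * (-4)
1) u^4 * (-3) - 3 - 5 * u^3 + 6 * u + u^5 * (-4)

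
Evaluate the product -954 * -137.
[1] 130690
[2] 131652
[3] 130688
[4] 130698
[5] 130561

-954 * -137 = 130698
4) 130698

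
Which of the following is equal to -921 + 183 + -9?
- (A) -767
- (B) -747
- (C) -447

First: -921 + 183 = -738
Then: -738 + -9 = -747
B) -747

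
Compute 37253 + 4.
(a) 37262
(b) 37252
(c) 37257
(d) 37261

37253 + 4 = 37257
c) 37257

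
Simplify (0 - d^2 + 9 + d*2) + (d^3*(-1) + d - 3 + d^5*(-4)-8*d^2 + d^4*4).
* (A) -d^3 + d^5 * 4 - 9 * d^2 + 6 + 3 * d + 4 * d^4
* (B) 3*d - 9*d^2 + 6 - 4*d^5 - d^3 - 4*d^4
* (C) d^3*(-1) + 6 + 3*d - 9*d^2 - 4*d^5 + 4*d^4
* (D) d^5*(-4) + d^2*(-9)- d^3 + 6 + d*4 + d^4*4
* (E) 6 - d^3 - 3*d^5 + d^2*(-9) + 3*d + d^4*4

Adding the polynomials and combining like terms:
(0 - d^2 + 9 + d*2) + (d^3*(-1) + d - 3 + d^5*(-4) - 8*d^2 + d^4*4)
= d^3*(-1) + 6 + 3*d - 9*d^2 - 4*d^5 + 4*d^4
C) d^3*(-1) + 6 + 3*d - 9*d^2 - 4*d^5 + 4*d^4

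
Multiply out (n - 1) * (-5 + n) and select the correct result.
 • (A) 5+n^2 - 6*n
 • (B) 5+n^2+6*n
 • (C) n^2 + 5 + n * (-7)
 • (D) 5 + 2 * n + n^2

Expanding (n - 1) * (-5 + n):
= 5+n^2 - 6*n
A) 5+n^2 - 6*n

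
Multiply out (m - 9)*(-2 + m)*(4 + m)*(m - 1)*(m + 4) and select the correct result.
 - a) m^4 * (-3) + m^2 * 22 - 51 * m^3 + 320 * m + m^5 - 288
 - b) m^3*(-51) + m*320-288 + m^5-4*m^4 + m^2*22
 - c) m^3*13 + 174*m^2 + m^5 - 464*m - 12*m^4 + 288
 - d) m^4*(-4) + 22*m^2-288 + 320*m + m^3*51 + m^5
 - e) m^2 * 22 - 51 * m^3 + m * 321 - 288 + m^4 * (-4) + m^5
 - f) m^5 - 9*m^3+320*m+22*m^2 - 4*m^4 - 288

Expanding (m - 9)*(-2 + m)*(4 + m)*(m - 1)*(m + 4):
= m^3*(-51) + m*320-288 + m^5-4*m^4 + m^2*22
b) m^3*(-51) + m*320-288 + m^5-4*m^4 + m^2*22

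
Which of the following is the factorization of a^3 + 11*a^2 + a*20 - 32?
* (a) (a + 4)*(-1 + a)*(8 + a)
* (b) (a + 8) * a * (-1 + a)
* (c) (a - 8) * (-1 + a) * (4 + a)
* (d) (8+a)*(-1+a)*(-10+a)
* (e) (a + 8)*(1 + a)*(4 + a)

We need to factor a^3 + 11*a^2 + a*20 - 32.
The factored form is (a + 4)*(-1 + a)*(8 + a).
a) (a + 4)*(-1 + a)*(8 + a)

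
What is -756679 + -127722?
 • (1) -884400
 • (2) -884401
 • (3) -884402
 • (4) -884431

-756679 + -127722 = -884401
2) -884401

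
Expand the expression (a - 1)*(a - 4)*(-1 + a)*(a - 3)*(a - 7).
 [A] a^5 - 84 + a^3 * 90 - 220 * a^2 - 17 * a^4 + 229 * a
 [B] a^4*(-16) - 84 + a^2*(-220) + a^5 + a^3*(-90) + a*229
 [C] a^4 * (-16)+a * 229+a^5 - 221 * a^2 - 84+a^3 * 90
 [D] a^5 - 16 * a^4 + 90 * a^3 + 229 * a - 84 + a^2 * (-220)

Expanding (a - 1)*(a - 4)*(-1 + a)*(a - 3)*(a - 7):
= a^5 - 16 * a^4 + 90 * a^3 + 229 * a - 84 + a^2 * (-220)
D) a^5 - 16 * a^4 + 90 * a^3 + 229 * a - 84 + a^2 * (-220)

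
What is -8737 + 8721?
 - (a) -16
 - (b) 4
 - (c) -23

-8737 + 8721 = -16
a) -16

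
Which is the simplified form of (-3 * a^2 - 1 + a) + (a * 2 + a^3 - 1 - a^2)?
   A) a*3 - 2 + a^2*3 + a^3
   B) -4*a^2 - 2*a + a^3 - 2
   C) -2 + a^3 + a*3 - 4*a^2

Adding the polynomials and combining like terms:
(-3*a^2 - 1 + a) + (a*2 + a^3 - 1 - a^2)
= -2 + a^3 + a*3 - 4*a^2
C) -2 + a^3 + a*3 - 4*a^2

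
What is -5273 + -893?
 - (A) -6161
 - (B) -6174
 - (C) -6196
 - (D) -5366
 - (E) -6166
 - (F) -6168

-5273 + -893 = -6166
E) -6166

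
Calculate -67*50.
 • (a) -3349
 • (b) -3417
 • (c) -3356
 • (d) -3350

-67 * 50 = -3350
d) -3350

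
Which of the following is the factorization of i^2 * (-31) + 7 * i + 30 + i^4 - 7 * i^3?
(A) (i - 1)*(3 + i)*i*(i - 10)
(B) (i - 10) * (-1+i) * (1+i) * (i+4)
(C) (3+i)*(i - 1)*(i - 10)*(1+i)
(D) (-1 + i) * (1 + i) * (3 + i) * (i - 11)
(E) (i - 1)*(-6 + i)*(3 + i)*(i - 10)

We need to factor i^2 * (-31) + 7 * i + 30 + i^4 - 7 * i^3.
The factored form is (3+i)*(i - 1)*(i - 10)*(1+i).
C) (3+i)*(i - 1)*(i - 10)*(1+i)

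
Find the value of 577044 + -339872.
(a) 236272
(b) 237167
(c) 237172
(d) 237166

577044 + -339872 = 237172
c) 237172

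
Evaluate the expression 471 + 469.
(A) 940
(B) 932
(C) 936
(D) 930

471 + 469 = 940
A) 940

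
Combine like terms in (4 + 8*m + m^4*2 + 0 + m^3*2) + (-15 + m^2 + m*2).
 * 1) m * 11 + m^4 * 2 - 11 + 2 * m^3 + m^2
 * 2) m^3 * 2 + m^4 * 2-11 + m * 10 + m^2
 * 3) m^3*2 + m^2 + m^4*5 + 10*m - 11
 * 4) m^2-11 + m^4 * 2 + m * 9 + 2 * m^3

Adding the polynomials and combining like terms:
(4 + 8*m + m^4*2 + 0 + m^3*2) + (-15 + m^2 + m*2)
= m^3 * 2 + m^4 * 2-11 + m * 10 + m^2
2) m^3 * 2 + m^4 * 2-11 + m * 10 + m^2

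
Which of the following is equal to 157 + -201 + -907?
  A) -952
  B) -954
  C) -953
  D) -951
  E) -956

First: 157 + -201 = -44
Then: -44 + -907 = -951
D) -951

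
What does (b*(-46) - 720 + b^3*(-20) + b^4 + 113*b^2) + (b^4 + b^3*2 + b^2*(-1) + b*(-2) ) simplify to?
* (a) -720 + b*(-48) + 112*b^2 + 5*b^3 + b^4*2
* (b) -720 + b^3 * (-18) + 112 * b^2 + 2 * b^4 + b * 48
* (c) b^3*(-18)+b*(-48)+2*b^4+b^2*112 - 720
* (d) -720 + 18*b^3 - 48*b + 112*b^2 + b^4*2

Adding the polynomials and combining like terms:
(b*(-46) - 720 + b^3*(-20) + b^4 + 113*b^2) + (b^4 + b^3*2 + b^2*(-1) + b*(-2))
= b^3*(-18)+b*(-48)+2*b^4+b^2*112 - 720
c) b^3*(-18)+b*(-48)+2*b^4+b^2*112 - 720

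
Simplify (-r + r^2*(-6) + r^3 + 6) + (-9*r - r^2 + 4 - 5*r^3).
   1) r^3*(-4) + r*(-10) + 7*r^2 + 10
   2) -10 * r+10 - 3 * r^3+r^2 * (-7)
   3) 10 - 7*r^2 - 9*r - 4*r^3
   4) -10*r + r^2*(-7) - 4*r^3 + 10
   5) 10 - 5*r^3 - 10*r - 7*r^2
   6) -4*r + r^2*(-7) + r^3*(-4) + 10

Adding the polynomials and combining like terms:
(-r + r^2*(-6) + r^3 + 6) + (-9*r - r^2 + 4 - 5*r^3)
= -10*r + r^2*(-7) - 4*r^3 + 10
4) -10*r + r^2*(-7) - 4*r^3 + 10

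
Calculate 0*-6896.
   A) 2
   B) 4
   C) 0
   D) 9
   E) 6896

0 * -6896 = 0
C) 0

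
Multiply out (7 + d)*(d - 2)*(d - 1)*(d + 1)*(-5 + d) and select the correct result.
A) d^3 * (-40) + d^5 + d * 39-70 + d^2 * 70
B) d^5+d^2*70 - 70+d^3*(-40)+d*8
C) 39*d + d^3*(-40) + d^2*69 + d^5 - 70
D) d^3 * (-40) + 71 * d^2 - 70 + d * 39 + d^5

Expanding (7 + d)*(d - 2)*(d - 1)*(d + 1)*(-5 + d):
= d^3 * (-40) + d^5 + d * 39-70 + d^2 * 70
A) d^3 * (-40) + d^5 + d * 39-70 + d^2 * 70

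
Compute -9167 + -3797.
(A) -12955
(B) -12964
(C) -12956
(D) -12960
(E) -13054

-9167 + -3797 = -12964
B) -12964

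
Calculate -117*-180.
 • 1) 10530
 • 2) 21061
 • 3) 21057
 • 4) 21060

-117 * -180 = 21060
4) 21060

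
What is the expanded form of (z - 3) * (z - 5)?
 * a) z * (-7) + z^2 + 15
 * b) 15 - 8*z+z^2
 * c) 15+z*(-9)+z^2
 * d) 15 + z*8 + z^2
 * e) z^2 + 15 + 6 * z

Expanding (z - 3) * (z - 5):
= 15 - 8*z+z^2
b) 15 - 8*z+z^2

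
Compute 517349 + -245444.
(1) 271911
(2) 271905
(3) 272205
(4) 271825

517349 + -245444 = 271905
2) 271905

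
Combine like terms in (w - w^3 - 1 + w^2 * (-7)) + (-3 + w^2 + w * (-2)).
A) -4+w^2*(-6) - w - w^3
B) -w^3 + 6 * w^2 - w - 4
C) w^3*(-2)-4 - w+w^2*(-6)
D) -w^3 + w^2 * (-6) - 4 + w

Adding the polynomials and combining like terms:
(w - w^3 - 1 + w^2*(-7)) + (-3 + w^2 + w*(-2))
= -4+w^2*(-6) - w - w^3
A) -4+w^2*(-6) - w - w^3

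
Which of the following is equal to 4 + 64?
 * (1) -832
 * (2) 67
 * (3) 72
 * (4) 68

4 + 64 = 68
4) 68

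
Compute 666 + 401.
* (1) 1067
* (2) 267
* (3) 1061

666 + 401 = 1067
1) 1067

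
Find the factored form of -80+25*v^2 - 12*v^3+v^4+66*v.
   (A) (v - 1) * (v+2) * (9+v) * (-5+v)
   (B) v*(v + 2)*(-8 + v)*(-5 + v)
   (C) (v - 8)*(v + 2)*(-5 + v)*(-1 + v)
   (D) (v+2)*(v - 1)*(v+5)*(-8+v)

We need to factor -80+25*v^2 - 12*v^3+v^4+66*v.
The factored form is (v - 8)*(v + 2)*(-5 + v)*(-1 + v).
C) (v - 8)*(v + 2)*(-5 + v)*(-1 + v)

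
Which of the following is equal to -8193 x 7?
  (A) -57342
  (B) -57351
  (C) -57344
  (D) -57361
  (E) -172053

-8193 * 7 = -57351
B) -57351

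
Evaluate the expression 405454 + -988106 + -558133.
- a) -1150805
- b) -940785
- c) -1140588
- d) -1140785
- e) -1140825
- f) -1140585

First: 405454 + -988106 = -582652
Then: -582652 + -558133 = -1140785
d) -1140785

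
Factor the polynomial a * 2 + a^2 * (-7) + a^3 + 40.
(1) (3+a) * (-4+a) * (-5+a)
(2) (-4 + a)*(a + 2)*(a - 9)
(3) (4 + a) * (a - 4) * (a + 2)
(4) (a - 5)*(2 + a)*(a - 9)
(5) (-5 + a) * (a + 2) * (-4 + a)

We need to factor a * 2 + a^2 * (-7) + a^3 + 40.
The factored form is (-5 + a) * (a + 2) * (-4 + a).
5) (-5 + a) * (a + 2) * (-4 + a)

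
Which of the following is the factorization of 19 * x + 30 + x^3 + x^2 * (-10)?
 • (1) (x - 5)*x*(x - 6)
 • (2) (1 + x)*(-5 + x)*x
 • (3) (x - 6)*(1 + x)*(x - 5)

We need to factor 19 * x + 30 + x^3 + x^2 * (-10).
The factored form is (x - 6)*(1 + x)*(x - 5).
3) (x - 6)*(1 + x)*(x - 5)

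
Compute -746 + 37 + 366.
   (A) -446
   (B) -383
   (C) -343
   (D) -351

First: -746 + 37 = -709
Then: -709 + 366 = -343
C) -343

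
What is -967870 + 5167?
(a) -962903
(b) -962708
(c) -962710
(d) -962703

-967870 + 5167 = -962703
d) -962703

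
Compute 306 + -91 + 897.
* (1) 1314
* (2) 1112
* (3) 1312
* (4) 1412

First: 306 + -91 = 215
Then: 215 + 897 = 1112
2) 1112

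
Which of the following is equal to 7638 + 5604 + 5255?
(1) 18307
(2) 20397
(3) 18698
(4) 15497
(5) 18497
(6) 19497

First: 7638 + 5604 = 13242
Then: 13242 + 5255 = 18497
5) 18497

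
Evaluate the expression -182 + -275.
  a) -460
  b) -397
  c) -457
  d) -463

-182 + -275 = -457
c) -457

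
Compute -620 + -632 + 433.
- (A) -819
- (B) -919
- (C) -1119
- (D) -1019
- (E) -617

First: -620 + -632 = -1252
Then: -1252 + 433 = -819
A) -819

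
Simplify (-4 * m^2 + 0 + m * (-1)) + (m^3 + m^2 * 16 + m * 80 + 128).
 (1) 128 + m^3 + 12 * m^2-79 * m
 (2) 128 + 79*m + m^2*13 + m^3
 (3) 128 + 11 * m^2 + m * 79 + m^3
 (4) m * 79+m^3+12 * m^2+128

Adding the polynomials and combining like terms:
(-4*m^2 + 0 + m*(-1)) + (m^3 + m^2*16 + m*80 + 128)
= m * 79+m^3+12 * m^2+128
4) m * 79+m^3+12 * m^2+128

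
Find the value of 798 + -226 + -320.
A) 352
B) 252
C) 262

First: 798 + -226 = 572
Then: 572 + -320 = 252
B) 252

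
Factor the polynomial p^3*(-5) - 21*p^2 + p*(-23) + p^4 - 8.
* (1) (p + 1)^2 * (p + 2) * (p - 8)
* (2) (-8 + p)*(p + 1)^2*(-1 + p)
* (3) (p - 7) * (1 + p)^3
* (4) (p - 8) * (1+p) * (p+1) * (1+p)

We need to factor p^3*(-5) - 21*p^2 + p*(-23) + p^4 - 8.
The factored form is (p - 8) * (1+p) * (p+1) * (1+p).
4) (p - 8) * (1+p) * (p+1) * (1+p)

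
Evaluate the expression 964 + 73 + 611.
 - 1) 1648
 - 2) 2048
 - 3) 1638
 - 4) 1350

First: 964 + 73 = 1037
Then: 1037 + 611 = 1648
1) 1648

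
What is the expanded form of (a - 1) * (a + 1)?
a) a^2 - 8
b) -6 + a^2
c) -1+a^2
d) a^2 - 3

Expanding (a - 1) * (a + 1):
= -1+a^2
c) -1+a^2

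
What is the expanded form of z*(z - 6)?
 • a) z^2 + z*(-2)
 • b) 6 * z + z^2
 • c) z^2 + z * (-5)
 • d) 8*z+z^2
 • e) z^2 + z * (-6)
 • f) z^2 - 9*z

Expanding z*(z - 6):
= z^2 + z * (-6)
e) z^2 + z * (-6)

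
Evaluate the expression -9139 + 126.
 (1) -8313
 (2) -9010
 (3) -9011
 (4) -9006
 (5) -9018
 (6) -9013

-9139 + 126 = -9013
6) -9013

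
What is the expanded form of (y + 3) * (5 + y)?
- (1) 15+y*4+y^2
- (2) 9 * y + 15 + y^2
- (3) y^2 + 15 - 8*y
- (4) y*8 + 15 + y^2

Expanding (y + 3) * (5 + y):
= y*8 + 15 + y^2
4) y*8 + 15 + y^2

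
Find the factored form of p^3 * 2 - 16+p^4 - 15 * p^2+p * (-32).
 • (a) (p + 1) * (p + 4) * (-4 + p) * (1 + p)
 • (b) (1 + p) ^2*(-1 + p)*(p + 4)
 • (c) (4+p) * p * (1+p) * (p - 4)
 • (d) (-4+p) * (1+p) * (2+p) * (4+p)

We need to factor p^3 * 2 - 16+p^4 - 15 * p^2+p * (-32).
The factored form is (p + 1) * (p + 4) * (-4 + p) * (1 + p).
a) (p + 1) * (p + 4) * (-4 + p) * (1 + p)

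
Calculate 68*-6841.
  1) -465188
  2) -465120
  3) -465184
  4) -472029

68 * -6841 = -465188
1) -465188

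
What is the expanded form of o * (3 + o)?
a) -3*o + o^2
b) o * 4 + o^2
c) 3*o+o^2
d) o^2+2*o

Expanding o * (3 + o):
= 3*o+o^2
c) 3*o+o^2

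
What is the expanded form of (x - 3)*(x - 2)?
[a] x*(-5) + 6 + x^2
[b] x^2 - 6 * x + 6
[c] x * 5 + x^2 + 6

Expanding (x - 3)*(x - 2):
= x*(-5) + 6 + x^2
a) x*(-5) + 6 + x^2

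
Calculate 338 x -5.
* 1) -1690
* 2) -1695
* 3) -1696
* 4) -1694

338 * -5 = -1690
1) -1690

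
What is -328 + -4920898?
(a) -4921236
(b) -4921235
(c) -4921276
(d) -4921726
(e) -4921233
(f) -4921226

-328 + -4920898 = -4921226
f) -4921226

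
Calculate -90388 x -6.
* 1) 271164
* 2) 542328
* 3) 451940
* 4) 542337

-90388 * -6 = 542328
2) 542328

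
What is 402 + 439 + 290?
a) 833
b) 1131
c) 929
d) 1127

First: 402 + 439 = 841
Then: 841 + 290 = 1131
b) 1131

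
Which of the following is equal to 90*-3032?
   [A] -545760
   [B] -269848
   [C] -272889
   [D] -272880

90 * -3032 = -272880
D) -272880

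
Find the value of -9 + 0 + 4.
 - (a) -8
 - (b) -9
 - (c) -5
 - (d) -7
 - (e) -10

First: -9 + 0 = -9
Then: -9 + 4 = -5
c) -5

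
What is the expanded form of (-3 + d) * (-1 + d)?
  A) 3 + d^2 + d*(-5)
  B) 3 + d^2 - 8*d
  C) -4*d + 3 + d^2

Expanding (-3 + d) * (-1 + d):
= -4*d + 3 + d^2
C) -4*d + 3 + d^2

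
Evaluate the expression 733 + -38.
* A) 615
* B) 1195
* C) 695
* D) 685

733 + -38 = 695
C) 695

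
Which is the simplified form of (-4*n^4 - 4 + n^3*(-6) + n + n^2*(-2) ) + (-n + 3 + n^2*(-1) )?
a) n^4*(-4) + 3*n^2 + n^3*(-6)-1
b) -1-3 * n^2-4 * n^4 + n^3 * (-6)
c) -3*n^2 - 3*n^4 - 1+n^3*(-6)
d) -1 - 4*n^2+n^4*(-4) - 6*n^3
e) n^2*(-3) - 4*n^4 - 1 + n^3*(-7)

Adding the polynomials and combining like terms:
(-4*n^4 - 4 + n^3*(-6) + n + n^2*(-2)) + (-n + 3 + n^2*(-1))
= -1-3 * n^2-4 * n^4 + n^3 * (-6)
b) -1-3 * n^2-4 * n^4 + n^3 * (-6)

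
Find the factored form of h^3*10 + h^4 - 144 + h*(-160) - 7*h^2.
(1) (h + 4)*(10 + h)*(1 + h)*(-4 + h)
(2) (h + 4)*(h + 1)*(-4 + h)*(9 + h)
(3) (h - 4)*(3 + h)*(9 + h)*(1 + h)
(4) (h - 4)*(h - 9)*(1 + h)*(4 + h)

We need to factor h^3*10 + h^4 - 144 + h*(-160) - 7*h^2.
The factored form is (h + 4)*(h + 1)*(-4 + h)*(9 + h).
2) (h + 4)*(h + 1)*(-4 + h)*(9 + h)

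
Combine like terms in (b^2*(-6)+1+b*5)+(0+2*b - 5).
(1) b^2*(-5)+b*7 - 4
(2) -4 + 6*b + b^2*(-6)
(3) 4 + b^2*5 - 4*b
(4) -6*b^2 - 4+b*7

Adding the polynomials and combining like terms:
(b^2*(-6) + 1 + b*5) + (0 + 2*b - 5)
= -6*b^2 - 4+b*7
4) -6*b^2 - 4+b*7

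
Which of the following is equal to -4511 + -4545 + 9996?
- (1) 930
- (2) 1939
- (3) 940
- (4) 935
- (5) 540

First: -4511 + -4545 = -9056
Then: -9056 + 9996 = 940
3) 940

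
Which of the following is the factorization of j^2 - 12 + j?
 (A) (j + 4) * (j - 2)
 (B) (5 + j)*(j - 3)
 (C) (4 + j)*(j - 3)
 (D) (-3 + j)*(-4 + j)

We need to factor j^2 - 12 + j.
The factored form is (4 + j)*(j - 3).
C) (4 + j)*(j - 3)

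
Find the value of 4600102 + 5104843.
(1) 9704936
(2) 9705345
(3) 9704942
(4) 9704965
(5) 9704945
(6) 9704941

4600102 + 5104843 = 9704945
5) 9704945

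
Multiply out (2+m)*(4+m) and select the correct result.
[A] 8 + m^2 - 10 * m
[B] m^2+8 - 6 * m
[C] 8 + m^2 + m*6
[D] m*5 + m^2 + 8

Expanding (2+m)*(4+m):
= 8 + m^2 + m*6
C) 8 + m^2 + m*6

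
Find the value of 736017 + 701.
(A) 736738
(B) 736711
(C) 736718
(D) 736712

736017 + 701 = 736718
C) 736718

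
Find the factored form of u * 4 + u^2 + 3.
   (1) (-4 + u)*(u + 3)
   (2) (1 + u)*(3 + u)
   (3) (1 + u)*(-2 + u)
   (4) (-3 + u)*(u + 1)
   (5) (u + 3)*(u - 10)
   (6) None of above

We need to factor u * 4 + u^2 + 3.
The factored form is (1 + u)*(3 + u).
2) (1 + u)*(3 + u)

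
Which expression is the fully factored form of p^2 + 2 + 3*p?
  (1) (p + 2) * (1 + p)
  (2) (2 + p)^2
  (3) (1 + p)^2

We need to factor p^2 + 2 + 3*p.
The factored form is (p + 2) * (1 + p).
1) (p + 2) * (1 + p)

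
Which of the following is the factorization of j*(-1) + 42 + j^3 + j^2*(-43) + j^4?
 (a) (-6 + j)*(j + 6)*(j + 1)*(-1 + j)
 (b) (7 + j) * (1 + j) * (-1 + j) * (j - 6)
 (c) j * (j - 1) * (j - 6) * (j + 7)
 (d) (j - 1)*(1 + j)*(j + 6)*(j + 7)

We need to factor j*(-1) + 42 + j^3 + j^2*(-43) + j^4.
The factored form is (7 + j) * (1 + j) * (-1 + j) * (j - 6).
b) (7 + j) * (1 + j) * (-1 + j) * (j - 6)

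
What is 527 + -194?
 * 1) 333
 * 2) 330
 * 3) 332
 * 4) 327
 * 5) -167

527 + -194 = 333
1) 333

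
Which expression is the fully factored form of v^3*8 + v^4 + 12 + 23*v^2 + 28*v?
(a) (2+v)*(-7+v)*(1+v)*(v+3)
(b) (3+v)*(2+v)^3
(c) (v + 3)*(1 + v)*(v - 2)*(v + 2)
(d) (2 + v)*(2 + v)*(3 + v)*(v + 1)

We need to factor v^3*8 + v^4 + 12 + 23*v^2 + 28*v.
The factored form is (2 + v)*(2 + v)*(3 + v)*(v + 1).
d) (2 + v)*(2 + v)*(3 + v)*(v + 1)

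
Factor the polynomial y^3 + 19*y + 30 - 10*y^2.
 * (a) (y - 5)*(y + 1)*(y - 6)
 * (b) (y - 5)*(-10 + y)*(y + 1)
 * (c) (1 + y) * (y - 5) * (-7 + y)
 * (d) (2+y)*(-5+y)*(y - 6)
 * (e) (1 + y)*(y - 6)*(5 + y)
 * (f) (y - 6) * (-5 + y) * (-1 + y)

We need to factor y^3 + 19*y + 30 - 10*y^2.
The factored form is (y - 5)*(y + 1)*(y - 6).
a) (y - 5)*(y + 1)*(y - 6)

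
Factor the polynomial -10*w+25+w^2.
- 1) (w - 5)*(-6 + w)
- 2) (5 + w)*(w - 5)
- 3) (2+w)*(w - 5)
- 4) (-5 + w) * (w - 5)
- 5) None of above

We need to factor -10*w+25+w^2.
The factored form is (-5 + w) * (w - 5).
4) (-5 + w) * (w - 5)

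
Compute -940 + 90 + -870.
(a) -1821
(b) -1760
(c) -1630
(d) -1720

First: -940 + 90 = -850
Then: -850 + -870 = -1720
d) -1720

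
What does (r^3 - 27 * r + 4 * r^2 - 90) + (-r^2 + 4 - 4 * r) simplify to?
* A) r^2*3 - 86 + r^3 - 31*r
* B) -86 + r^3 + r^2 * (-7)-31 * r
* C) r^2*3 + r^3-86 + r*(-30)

Adding the polynomials and combining like terms:
(r^3 - 27*r + 4*r^2 - 90) + (-r^2 + 4 - 4*r)
= r^2*3 - 86 + r^3 - 31*r
A) r^2*3 - 86 + r^3 - 31*r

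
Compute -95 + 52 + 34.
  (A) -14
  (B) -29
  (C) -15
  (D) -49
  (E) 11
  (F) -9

First: -95 + 52 = -43
Then: -43 + 34 = -9
F) -9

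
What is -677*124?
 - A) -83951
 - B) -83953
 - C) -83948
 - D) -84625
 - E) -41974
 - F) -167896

-677 * 124 = -83948
C) -83948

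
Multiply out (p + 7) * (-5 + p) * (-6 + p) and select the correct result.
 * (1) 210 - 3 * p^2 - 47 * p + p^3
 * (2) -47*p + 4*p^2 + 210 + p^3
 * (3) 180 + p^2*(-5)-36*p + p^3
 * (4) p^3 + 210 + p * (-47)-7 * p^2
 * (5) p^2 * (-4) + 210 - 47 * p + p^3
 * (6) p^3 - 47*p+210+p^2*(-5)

Expanding (p + 7) * (-5 + p) * (-6 + p):
= p^2 * (-4) + 210 - 47 * p + p^3
5) p^2 * (-4) + 210 - 47 * p + p^3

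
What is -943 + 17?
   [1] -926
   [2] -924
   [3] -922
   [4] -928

-943 + 17 = -926
1) -926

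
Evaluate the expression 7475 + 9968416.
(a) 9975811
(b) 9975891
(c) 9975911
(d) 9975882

7475 + 9968416 = 9975891
b) 9975891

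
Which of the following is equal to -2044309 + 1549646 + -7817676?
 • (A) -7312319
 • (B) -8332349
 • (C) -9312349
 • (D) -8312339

First: -2044309 + 1549646 = -494663
Then: -494663 + -7817676 = -8312339
D) -8312339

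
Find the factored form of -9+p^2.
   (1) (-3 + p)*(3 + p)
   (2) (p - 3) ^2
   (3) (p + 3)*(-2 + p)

We need to factor -9+p^2.
The factored form is (-3 + p)*(3 + p).
1) (-3 + p)*(3 + p)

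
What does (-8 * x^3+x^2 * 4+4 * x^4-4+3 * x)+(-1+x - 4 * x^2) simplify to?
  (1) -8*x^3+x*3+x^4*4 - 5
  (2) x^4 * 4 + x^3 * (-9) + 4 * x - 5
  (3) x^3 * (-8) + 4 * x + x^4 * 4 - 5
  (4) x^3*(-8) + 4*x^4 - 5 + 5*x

Adding the polynomials and combining like terms:
(-8*x^3 + x^2*4 + 4*x^4 - 4 + 3*x) + (-1 + x - 4*x^2)
= x^3 * (-8) + 4 * x + x^4 * 4 - 5
3) x^3 * (-8) + 4 * x + x^4 * 4 - 5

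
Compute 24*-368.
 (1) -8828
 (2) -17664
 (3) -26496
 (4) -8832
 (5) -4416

24 * -368 = -8832
4) -8832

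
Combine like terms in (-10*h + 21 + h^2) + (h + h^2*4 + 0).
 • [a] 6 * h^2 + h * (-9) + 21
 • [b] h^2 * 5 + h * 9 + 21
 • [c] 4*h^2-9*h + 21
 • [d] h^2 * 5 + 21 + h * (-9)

Adding the polynomials and combining like terms:
(-10*h + 21 + h^2) + (h + h^2*4 + 0)
= h^2 * 5 + 21 + h * (-9)
d) h^2 * 5 + 21 + h * (-9)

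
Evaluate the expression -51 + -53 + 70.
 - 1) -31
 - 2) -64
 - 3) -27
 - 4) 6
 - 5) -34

First: -51 + -53 = -104
Then: -104 + 70 = -34
5) -34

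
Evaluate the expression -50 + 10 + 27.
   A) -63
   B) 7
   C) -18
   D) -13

First: -50 + 10 = -40
Then: -40 + 27 = -13
D) -13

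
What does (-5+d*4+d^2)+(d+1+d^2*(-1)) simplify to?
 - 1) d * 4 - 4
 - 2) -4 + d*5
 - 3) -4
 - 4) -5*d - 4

Adding the polynomials and combining like terms:
(-5 + d*4 + d^2) + (d + 1 + d^2*(-1))
= -4 + d*5
2) -4 + d*5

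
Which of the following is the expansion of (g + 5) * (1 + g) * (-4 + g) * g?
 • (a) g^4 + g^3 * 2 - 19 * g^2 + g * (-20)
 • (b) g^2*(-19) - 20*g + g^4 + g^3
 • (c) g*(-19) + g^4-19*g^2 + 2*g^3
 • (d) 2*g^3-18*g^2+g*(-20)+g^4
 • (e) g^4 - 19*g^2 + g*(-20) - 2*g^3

Expanding (g + 5) * (1 + g) * (-4 + g) * g:
= g^4 + g^3 * 2 - 19 * g^2 + g * (-20)
a) g^4 + g^3 * 2 - 19 * g^2 + g * (-20)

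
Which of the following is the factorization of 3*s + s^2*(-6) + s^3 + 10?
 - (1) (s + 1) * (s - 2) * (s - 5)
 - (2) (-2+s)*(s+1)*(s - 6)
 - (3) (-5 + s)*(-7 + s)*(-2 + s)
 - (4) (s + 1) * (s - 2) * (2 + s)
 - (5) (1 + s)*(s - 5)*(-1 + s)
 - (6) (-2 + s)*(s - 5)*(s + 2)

We need to factor 3*s + s^2*(-6) + s^3 + 10.
The factored form is (s + 1) * (s - 2) * (s - 5).
1) (s + 1) * (s - 2) * (s - 5)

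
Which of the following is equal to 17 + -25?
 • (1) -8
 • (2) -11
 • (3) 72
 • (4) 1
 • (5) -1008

17 + -25 = -8
1) -8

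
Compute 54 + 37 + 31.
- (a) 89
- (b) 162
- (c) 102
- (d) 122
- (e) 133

First: 54 + 37 = 91
Then: 91 + 31 = 122
d) 122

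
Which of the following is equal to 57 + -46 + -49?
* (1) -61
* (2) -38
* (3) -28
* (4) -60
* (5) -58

First: 57 + -46 = 11
Then: 11 + -49 = -38
2) -38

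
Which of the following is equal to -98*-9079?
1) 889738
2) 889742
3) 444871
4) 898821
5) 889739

-98 * -9079 = 889742
2) 889742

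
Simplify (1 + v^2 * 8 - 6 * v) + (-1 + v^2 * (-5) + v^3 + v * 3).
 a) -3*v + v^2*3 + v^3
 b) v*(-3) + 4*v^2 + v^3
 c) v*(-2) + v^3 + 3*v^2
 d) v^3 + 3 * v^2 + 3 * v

Adding the polynomials and combining like terms:
(1 + v^2*8 - 6*v) + (-1 + v^2*(-5) + v^3 + v*3)
= -3*v + v^2*3 + v^3
a) -3*v + v^2*3 + v^3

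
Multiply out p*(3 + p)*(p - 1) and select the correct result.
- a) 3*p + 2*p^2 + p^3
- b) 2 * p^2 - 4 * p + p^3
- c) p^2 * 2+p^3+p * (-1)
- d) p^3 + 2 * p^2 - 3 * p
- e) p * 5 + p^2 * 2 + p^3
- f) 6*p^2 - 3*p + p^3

Expanding p*(3 + p)*(p - 1):
= p^3 + 2 * p^2 - 3 * p
d) p^3 + 2 * p^2 - 3 * p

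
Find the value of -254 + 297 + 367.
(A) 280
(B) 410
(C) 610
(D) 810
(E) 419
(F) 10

First: -254 + 297 = 43
Then: 43 + 367 = 410
B) 410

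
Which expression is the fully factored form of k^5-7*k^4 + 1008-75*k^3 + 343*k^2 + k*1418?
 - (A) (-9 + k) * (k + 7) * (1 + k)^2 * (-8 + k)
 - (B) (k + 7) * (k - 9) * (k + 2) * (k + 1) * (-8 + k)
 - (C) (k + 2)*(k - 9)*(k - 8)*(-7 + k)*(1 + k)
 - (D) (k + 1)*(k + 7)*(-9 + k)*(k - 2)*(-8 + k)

We need to factor k^5-7*k^4 + 1008-75*k^3 + 343*k^2 + k*1418.
The factored form is (k + 7) * (k - 9) * (k + 2) * (k + 1) * (-8 + k).
B) (k + 7) * (k - 9) * (k + 2) * (k + 1) * (-8 + k)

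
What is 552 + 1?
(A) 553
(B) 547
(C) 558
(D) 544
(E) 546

552 + 1 = 553
A) 553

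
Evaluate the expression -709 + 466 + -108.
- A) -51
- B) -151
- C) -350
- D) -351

First: -709 + 466 = -243
Then: -243 + -108 = -351
D) -351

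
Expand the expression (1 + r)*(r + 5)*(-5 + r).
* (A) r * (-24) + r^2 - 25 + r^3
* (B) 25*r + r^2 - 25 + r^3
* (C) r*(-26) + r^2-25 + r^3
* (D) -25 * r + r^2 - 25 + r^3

Expanding (1 + r)*(r + 5)*(-5 + r):
= -25 * r + r^2 - 25 + r^3
D) -25 * r + r^2 - 25 + r^3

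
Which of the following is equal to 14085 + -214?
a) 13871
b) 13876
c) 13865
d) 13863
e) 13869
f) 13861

14085 + -214 = 13871
a) 13871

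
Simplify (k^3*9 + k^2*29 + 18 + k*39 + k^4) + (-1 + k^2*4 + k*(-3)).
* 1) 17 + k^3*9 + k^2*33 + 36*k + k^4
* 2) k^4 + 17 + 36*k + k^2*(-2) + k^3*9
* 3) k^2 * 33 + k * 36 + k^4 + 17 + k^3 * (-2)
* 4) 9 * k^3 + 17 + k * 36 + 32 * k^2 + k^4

Adding the polynomials and combining like terms:
(k^3*9 + k^2*29 + 18 + k*39 + k^4) + (-1 + k^2*4 + k*(-3))
= 17 + k^3*9 + k^2*33 + 36*k + k^4
1) 17 + k^3*9 + k^2*33 + 36*k + k^4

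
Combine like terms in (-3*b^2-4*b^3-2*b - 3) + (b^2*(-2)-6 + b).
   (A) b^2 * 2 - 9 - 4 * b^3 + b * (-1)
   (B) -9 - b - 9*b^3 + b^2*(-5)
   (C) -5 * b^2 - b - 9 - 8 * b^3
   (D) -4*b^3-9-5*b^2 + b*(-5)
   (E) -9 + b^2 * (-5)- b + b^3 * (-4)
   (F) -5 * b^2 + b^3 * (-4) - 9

Adding the polynomials and combining like terms:
(-3*b^2 - 4*b^3 - 2*b - 3) + (b^2*(-2) - 6 + b)
= -9 + b^2 * (-5)- b + b^3 * (-4)
E) -9 + b^2 * (-5)- b + b^3 * (-4)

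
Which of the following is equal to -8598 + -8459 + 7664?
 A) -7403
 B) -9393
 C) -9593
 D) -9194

First: -8598 + -8459 = -17057
Then: -17057 + 7664 = -9393
B) -9393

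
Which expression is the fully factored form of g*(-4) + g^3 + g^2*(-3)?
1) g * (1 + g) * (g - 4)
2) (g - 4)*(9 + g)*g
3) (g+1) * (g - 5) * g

We need to factor g*(-4) + g^3 + g^2*(-3).
The factored form is g * (1 + g) * (g - 4).
1) g * (1 + g) * (g - 4)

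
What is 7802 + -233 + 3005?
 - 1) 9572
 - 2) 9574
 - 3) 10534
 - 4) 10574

First: 7802 + -233 = 7569
Then: 7569 + 3005 = 10574
4) 10574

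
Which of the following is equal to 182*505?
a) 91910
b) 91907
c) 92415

182 * 505 = 91910
a) 91910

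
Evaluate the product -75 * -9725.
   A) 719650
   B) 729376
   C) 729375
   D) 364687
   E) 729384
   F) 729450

-75 * -9725 = 729375
C) 729375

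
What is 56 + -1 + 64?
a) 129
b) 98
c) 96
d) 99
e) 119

First: 56 + -1 = 55
Then: 55 + 64 = 119
e) 119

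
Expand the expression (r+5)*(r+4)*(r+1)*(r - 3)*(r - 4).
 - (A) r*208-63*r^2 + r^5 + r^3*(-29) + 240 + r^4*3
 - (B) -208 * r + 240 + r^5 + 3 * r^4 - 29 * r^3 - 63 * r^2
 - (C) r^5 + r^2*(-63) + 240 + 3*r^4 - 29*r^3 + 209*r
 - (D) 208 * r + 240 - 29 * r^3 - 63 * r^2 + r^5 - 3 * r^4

Expanding (r+5)*(r+4)*(r+1)*(r - 3)*(r - 4):
= r*208-63*r^2 + r^5 + r^3*(-29) + 240 + r^4*3
A) r*208-63*r^2 + r^5 + r^3*(-29) + 240 + r^4*3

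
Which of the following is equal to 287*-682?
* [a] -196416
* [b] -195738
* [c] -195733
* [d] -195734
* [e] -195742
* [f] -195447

287 * -682 = -195734
d) -195734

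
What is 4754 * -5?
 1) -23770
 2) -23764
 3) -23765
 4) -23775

4754 * -5 = -23770
1) -23770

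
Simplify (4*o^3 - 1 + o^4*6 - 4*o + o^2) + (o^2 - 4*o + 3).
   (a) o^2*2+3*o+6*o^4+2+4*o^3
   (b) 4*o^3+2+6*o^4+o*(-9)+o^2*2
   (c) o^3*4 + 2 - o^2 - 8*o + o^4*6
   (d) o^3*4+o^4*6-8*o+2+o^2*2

Adding the polynomials and combining like terms:
(4*o^3 - 1 + o^4*6 - 4*o + o^2) + (o^2 - 4*o + 3)
= o^3*4+o^4*6-8*o+2+o^2*2
d) o^3*4+o^4*6-8*o+2+o^2*2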